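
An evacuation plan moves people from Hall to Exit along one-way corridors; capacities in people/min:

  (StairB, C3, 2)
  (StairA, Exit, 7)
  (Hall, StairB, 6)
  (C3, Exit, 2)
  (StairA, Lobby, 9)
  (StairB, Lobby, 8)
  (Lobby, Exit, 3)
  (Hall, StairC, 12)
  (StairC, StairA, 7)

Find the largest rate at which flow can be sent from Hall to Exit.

12

Augment Hall→StairB→Lobby→Exit: bottleneck 3, flow now 3.
Augment Hall→StairB→C3→Exit: bottleneck 2, flow now 5.
Augment Hall→StairC→StairA→Exit: bottleneck 7, flow now 12.
No augmenting path remains; maximum flow = 12.
In the residual graph, reachable from Hall: {Hall, StairB, StairC, Lobby}.
Min-cut edges: StairB→C3 (2), StairC→StairA (7), Lobby→Exit (3); capacity 2 + 7 + 3 = 12.
This cut is saturated, so no flow can exceed 12.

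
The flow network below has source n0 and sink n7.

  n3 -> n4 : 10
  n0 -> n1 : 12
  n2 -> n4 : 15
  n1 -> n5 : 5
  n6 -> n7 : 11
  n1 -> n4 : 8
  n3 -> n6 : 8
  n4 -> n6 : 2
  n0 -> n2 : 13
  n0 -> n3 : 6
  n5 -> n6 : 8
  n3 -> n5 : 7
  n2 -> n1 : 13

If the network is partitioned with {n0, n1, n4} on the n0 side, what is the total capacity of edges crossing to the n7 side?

26

Edges leaving {n0, n1, n4}: n0→n2 (13), n0→n3 (6), n1→n5 (5), n4→n6 (2).
Cut capacity = 13 + 6 + 5 + 2 = 26.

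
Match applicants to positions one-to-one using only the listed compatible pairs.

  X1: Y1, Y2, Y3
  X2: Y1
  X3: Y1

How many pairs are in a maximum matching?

Unit-capacity flow: source→left, listed edges, right→sink; max matching = max flow.
Augmenting path X1→Y1 (+1); matched 1.
Augmenting path X2→Y1→X1→Y2 (+1); matched 2.
No augmenting path remains; maximum matching = 2.
König certificate: {X1, Y1} is a vertex cover of size 2 (every listed pair touches it), so no matching can be larger.

2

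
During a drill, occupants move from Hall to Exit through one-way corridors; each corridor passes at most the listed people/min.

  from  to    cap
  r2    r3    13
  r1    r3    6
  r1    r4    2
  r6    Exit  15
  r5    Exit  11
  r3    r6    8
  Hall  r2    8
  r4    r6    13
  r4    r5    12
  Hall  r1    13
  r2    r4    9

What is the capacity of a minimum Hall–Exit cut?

16

Augment Hall→r1→r3→r6→Exit: bottleneck 6, flow now 6.
Augment Hall→r1→r4→r5→Exit: bottleneck 2, flow now 8.
Augment Hall→r2→r3→r6→Exit: bottleneck 2, flow now 10.
Augment Hall→r2→r4→r5→Exit: bottleneck 6, flow now 16.
No augmenting path remains; maximum flow = 16.
By max-flow min-cut, the minimum cut capacity equals the max flow.
In the residual graph, reachable from Hall: {Hall, r1}.
Min-cut edges: Hall→r2 (8), r1→r3 (6), r1→r4 (2); capacity 8 + 6 + 2 = 16.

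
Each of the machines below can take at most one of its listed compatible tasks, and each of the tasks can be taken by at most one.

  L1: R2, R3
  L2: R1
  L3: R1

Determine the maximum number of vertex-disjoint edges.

Unit-capacity flow: source→left, listed edges, right→sink; max matching = max flow.
Augmenting path L1→R2 (+1); matched 1.
Augmenting path L2→R1 (+1); matched 2.
No augmenting path remains; maximum matching = 2.
König certificate: {L1, R1} is a vertex cover of size 2 (every listed pair touches it), so no matching can be larger.

2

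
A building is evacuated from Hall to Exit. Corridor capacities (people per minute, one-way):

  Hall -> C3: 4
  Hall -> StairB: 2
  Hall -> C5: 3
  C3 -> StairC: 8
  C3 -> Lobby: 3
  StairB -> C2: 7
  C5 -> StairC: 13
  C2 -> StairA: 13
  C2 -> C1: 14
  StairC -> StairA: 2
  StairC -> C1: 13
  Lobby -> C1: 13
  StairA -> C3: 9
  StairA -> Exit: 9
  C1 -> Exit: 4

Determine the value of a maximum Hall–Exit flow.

8

Augment Hall→C3→StairC→StairA→Exit: bottleneck 2, flow now 2.
Augment Hall→C3→StairC→C1→Exit: bottleneck 2, flow now 4.
Augment Hall→StairB→C2→StairA→Exit: bottleneck 2, flow now 6.
Augment Hall→C5→StairC→C1→Exit: bottleneck 2, flow now 8.
No augmenting path remains; maximum flow = 8.
In the residual graph, reachable from Hall: {Hall, C3, C5, StairC, Lobby, C1}.
Min-cut edges: Hall→StairB (2), StairC→StairA (2), C1→Exit (4); capacity 2 + 2 + 4 = 8.
This cut is saturated, so no flow can exceed 8.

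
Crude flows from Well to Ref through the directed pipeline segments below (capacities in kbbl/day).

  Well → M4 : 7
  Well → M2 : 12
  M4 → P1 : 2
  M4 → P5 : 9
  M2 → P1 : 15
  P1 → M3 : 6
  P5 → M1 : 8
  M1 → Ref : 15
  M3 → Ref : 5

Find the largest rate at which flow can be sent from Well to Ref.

12

Augment Well→M4→P1→M3→Ref: bottleneck 2, flow now 2.
Augment Well→M4→P5→M1→Ref: bottleneck 5, flow now 7.
Augment Well→M2→P1→M3→Ref: bottleneck 3, flow now 10.
Augment Well→M2→P1→M4→P5→M1→Ref: bottleneck 2, flow now 12. (uses reverse residual edge)
No augmenting path remains; maximum flow = 12.
In the residual graph, reachable from Well: {Well, M2, P1, M3}.
Min-cut edges: Well→M4 (7), M3→Ref (5); capacity 7 + 5 = 12.
This cut is saturated, so no flow can exceed 12.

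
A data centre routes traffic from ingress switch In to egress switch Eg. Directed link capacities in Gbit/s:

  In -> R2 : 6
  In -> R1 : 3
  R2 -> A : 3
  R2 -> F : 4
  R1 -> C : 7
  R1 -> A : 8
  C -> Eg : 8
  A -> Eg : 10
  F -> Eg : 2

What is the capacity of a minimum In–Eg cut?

8

Augment In→R2→A→Eg: bottleneck 3, flow now 3.
Augment In→R2→F→Eg: bottleneck 2, flow now 5.
Augment In→R1→C→Eg: bottleneck 3, flow now 8.
No augmenting path remains; maximum flow = 8.
By max-flow min-cut, the minimum cut capacity equals the max flow.
In the residual graph, reachable from In: {In, R2, F}.
Min-cut edges: In→R1 (3), R2→A (3), F→Eg (2); capacity 3 + 3 + 2 = 8.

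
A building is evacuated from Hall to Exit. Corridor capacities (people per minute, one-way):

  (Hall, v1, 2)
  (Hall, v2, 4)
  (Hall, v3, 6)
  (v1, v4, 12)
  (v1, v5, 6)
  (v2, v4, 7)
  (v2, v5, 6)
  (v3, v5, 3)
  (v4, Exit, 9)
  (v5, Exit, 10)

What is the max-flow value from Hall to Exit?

9

Augment Hall→v1→v4→Exit: bottleneck 2, flow now 2.
Augment Hall→v2→v4→Exit: bottleneck 4, flow now 6.
Augment Hall→v3→v5→Exit: bottleneck 3, flow now 9.
No augmenting path remains; maximum flow = 9.
In the residual graph, reachable from Hall: {Hall, v3}.
Min-cut edges: Hall→v1 (2), Hall→v2 (4), v3→v5 (3); capacity 2 + 4 + 3 = 9.
This cut is saturated, so no flow can exceed 9.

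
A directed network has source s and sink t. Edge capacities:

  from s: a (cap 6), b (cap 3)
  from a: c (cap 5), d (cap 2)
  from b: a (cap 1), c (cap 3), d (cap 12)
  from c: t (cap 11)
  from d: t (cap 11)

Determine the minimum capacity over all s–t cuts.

Augment s→a→c→t: bottleneck 5, flow now 5.
Augment s→a→d→t: bottleneck 1, flow now 6.
Augment s→b→c→t: bottleneck 3, flow now 9.
No augmenting path remains; maximum flow = 9.
By max-flow min-cut, the minimum cut capacity equals the max flow.
In the residual graph, reachable from s: {s}.
Min-cut edges: s→a (6), s→b (3); capacity 6 + 3 = 9.

9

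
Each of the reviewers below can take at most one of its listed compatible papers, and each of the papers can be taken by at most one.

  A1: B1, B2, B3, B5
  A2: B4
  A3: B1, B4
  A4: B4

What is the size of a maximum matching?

3

Unit-capacity flow: source→left, listed edges, right→sink; max matching = max flow.
Augmenting path A1→B1 (+1); matched 1.
Augmenting path A2→B4 (+1); matched 2.
Augmenting path A3→B1→A1→B2 (+1); matched 3.
No augmenting path remains; maximum matching = 3.
König certificate: {A1, A3, B4} is a vertex cover of size 3 (every listed pair touches it), so no matching can be larger.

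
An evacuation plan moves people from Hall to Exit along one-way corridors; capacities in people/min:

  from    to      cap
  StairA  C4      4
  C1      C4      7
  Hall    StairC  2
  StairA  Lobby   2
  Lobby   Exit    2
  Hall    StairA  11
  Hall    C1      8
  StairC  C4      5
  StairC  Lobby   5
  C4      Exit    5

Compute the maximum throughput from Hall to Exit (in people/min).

7

Augment Hall→StairA→Lobby→Exit: bottleneck 2, flow now 2.
Augment Hall→StairA→C4→Exit: bottleneck 4, flow now 6.
Augment Hall→StairC→C4→Exit: bottleneck 1, flow now 7.
No augmenting path remains; maximum flow = 7.
In the residual graph, reachable from Hall: {Hall, StairA, StairC, C1, Lobby, C4}.
Min-cut edges: Lobby→Exit (2), C4→Exit (5); capacity 2 + 5 = 7.
This cut is saturated, so no flow can exceed 7.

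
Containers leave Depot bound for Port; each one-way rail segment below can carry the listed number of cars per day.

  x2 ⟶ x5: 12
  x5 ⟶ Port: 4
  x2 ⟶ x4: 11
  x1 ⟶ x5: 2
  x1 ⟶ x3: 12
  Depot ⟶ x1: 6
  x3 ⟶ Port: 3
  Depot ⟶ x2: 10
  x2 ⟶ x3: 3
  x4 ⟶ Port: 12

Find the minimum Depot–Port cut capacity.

Augment Depot→x1→x3→Port: bottleneck 3, flow now 3.
Augment Depot→x1→x5→Port: bottleneck 2, flow now 5.
Augment Depot→x2→x4→Port: bottleneck 10, flow now 15.
No augmenting path remains; maximum flow = 15.
By max-flow min-cut, the minimum cut capacity equals the max flow.
In the residual graph, reachable from Depot: {Depot, x1, x3}.
Min-cut edges: Depot→x2 (10), x1→x5 (2), x3→Port (3); capacity 10 + 2 + 3 = 15.

15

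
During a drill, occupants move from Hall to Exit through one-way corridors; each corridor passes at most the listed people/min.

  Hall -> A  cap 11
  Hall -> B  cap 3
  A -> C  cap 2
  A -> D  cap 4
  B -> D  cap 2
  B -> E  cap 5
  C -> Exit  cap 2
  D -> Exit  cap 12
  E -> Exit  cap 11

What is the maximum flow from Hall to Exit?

9

Augment Hall→A→C→Exit: bottleneck 2, flow now 2.
Augment Hall→A→D→Exit: bottleneck 4, flow now 6.
Augment Hall→B→D→Exit: bottleneck 2, flow now 8.
Augment Hall→B→E→Exit: bottleneck 1, flow now 9.
No augmenting path remains; maximum flow = 9.
In the residual graph, reachable from Hall: {Hall, A}.
Min-cut edges: Hall→B (3), A→C (2), A→D (4); capacity 3 + 2 + 4 = 9.
This cut is saturated, so no flow can exceed 9.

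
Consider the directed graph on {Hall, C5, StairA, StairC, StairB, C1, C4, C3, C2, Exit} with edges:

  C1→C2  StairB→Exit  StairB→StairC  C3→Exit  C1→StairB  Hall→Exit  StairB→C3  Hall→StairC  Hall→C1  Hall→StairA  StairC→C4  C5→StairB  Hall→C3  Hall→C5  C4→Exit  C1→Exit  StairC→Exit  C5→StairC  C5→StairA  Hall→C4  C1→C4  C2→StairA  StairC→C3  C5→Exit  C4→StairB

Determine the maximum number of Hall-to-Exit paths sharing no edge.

Assign every edge capacity 1; by Menger, the answer equals the max flow.
Path Hall→Exit (+1); total 1.
Path Hall→C5→Exit (+1); total 2.
Path Hall→StairC→Exit (+1); total 3.
Path Hall→C1→Exit (+1); total 4.
Path Hall→C4→Exit (+1); total 5.
Path Hall→C3→Exit (+1); total 6.
No residual Hall→Exit path; max flow = 6.
Certifying cut of size 6: {Hall→C1, Hall→C3, Hall→C4, Hall→C5, Hall→Exit, Hall→StairC}.

6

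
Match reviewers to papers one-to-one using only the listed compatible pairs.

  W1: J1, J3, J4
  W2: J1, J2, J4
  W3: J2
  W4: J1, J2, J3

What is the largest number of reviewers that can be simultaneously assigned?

Unit-capacity flow: source→left, listed edges, right→sink; max matching = max flow.
Augmenting path W1→J1 (+1); matched 1.
Augmenting path W2→J2 (+1); matched 2.
Augmenting path W4→J3 (+1); matched 3.
Augmenting path W3→J2→W2→J4 (+1); matched 4.
No augmenting path remains; maximum matching = 4.
König certificate: {W1, W2, W3, W4} is a vertex cover of size 4 (every listed pair touches it), so no matching can be larger.

4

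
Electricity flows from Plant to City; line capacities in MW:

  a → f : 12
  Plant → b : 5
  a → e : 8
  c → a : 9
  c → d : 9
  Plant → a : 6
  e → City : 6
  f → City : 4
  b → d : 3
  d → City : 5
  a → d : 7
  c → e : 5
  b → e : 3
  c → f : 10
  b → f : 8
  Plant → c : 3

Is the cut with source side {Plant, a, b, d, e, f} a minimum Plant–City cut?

Given cut capacity: 3 + 5 + 6 + 4 = 18.
Augment Plant→a→d→City: bottleneck 5, flow now 5.
Augment Plant→a→e→City: bottleneck 1, flow now 6.
Augment Plant→b→e→City: bottleneck 3, flow now 9.
Augment Plant→b→f→City: bottleneck 2, flow now 11.
Augment Plant→c→e→City: bottleneck 2, flow now 13.
Augment Plant→c→f→City: bottleneck 1, flow now 14.
No augmenting path remains; maximum flow = 14.
In the residual graph, reachable from Plant: {Plant}.
Min-cut edges: Plant→a (6), Plant→b (5), Plant→c (3); capacity 6 + 5 + 3 = 14.
Cut capacity 18 exceeds the max flow 14, so it is not minimum.

No — its capacity is 18, but the minimum cut has capacity 14.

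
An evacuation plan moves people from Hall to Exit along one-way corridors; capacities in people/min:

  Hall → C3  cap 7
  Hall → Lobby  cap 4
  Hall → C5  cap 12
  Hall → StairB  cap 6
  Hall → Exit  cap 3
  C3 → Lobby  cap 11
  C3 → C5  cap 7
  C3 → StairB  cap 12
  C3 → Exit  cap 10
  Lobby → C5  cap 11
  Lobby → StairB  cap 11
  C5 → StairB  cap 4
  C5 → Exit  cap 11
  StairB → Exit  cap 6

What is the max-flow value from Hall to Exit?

27

Augment Hall→Exit: bottleneck 3, flow now 3.
Augment Hall→C3→Exit: bottleneck 7, flow now 10.
Augment Hall→C5→Exit: bottleneck 11, flow now 21.
Augment Hall→StairB→Exit: bottleneck 6, flow now 27.
No augmenting path remains; maximum flow = 27.
In the residual graph, reachable from Hall: {Hall, Lobby, C5, StairB}.
Min-cut edges: Hall→C3 (7), Hall→Exit (3), C5→Exit (11), StairB→Exit (6); capacity 7 + 3 + 11 + 6 = 27.
This cut is saturated, so no flow can exceed 27.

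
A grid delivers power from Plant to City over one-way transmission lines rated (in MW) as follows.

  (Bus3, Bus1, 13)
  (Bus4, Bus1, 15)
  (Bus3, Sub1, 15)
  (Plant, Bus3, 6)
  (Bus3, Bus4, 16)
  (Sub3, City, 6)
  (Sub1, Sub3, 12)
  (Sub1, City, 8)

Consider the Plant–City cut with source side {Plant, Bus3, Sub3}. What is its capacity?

Edges leaving {Plant, Bus3, Sub3}: Bus3→Bus4 (16), Bus3→Sub1 (15), Bus3→Bus1 (13), Sub3→City (6).
Cut capacity = 16 + 15 + 13 + 6 = 50.

50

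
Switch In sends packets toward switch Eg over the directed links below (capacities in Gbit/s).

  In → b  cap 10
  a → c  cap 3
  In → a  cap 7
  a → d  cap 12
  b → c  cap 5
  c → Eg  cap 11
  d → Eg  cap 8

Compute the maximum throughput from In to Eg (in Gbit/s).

Augment In→a→c→Eg: bottleneck 3, flow now 3.
Augment In→a→d→Eg: bottleneck 4, flow now 7.
Augment In→b→c→Eg: bottleneck 5, flow now 12.
No augmenting path remains; maximum flow = 12.
In the residual graph, reachable from In: {In, b}.
Min-cut edges: In→a (7), b→c (5); capacity 7 + 5 = 12.
This cut is saturated, so no flow can exceed 12.

12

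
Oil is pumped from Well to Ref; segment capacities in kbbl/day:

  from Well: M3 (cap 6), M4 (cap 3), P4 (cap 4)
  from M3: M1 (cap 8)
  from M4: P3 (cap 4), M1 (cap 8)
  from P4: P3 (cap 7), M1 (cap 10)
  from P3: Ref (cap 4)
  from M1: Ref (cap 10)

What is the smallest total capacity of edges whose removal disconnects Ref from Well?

13

Augment Well→M3→M1→Ref: bottleneck 6, flow now 6.
Augment Well→M4→P3→Ref: bottleneck 3, flow now 9.
Augment Well→P4→P3→Ref: bottleneck 1, flow now 10.
Augment Well→P4→M1→Ref: bottleneck 3, flow now 13.
No augmenting path remains; maximum flow = 13.
By max-flow min-cut, the minimum cut capacity equals the max flow.
In the residual graph, reachable from Well: {Well}.
Min-cut edges: Well→M3 (6), Well→M4 (3), Well→P4 (4); capacity 6 + 3 + 4 = 13.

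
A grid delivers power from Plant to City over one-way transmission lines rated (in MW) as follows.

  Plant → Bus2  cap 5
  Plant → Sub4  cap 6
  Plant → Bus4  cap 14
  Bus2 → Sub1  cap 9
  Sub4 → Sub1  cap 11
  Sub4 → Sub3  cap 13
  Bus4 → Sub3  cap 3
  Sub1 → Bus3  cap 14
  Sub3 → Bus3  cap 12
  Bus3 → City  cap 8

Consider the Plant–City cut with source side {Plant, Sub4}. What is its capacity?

43

Edges leaving {Plant, Sub4}: Plant→Bus2 (5), Plant→Bus4 (14), Sub4→Sub1 (11), Sub4→Sub3 (13).
Cut capacity = 5 + 14 + 11 + 13 = 43.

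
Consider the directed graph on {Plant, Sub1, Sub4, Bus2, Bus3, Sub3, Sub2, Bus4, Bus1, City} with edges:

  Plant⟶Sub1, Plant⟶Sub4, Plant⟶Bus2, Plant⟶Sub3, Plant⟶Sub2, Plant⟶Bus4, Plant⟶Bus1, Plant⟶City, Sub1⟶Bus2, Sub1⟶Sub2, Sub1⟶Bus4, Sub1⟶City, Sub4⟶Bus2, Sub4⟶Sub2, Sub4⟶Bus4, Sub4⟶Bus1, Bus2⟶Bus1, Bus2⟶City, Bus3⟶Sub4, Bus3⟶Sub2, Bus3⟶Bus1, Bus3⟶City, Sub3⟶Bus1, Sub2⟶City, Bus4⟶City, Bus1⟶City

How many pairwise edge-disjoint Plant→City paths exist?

6

Assign every edge capacity 1; by Menger, the answer equals the max flow.
Path Plant→City (+1); total 1.
Path Plant→Sub1→City (+1); total 2.
Path Plant→Bus2→City (+1); total 3.
Path Plant→Sub2→City (+1); total 4.
Path Plant→Bus4→City (+1); total 5.
Path Plant→Bus1→City (+1); total 6.
No residual Plant→City path; max flow = 6.
Certifying cut of size 6: {Bus1→City, Bus2→City, Bus4→City, Plant→City, Plant→Sub1, Sub2→City}.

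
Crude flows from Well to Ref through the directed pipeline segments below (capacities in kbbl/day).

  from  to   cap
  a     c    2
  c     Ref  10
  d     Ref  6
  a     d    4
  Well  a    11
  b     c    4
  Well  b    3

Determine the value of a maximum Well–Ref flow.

Augment Well→a→c→Ref: bottleneck 2, flow now 2.
Augment Well→a→d→Ref: bottleneck 4, flow now 6.
Augment Well→b→c→Ref: bottleneck 3, flow now 9.
No augmenting path remains; maximum flow = 9.
In the residual graph, reachable from Well: {Well, a}.
Min-cut edges: Well→b (3), a→c (2), a→d (4); capacity 3 + 2 + 4 = 9.
This cut is saturated, so no flow can exceed 9.

9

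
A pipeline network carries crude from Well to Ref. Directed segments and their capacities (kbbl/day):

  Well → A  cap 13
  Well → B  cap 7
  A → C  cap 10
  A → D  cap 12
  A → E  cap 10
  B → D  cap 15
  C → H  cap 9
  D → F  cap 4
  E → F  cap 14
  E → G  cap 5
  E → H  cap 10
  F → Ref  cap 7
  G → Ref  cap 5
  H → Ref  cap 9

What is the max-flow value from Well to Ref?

Augment Well→A→C→H→Ref: bottleneck 9, flow now 9.
Augment Well→A→D→F→Ref: bottleneck 4, flow now 13.
Augment Well→B→D→A→E→F→Ref: bottleneck 3, flow now 16. (uses reverse residual edge)
Augment Well→B→D→A→E→G→Ref: bottleneck 1, flow now 17. (uses reverse residual edge)
No augmenting path remains; maximum flow = 17.
In the residual graph, reachable from Well: {Well, B, D}.
Min-cut edges: Well→A (13), D→F (4); capacity 13 + 4 = 17.
This cut is saturated, so no flow can exceed 17.

17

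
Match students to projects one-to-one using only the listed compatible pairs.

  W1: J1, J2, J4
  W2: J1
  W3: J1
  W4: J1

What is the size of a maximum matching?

Unit-capacity flow: source→left, listed edges, right→sink; max matching = max flow.
Augmenting path W1→J1 (+1); matched 1.
Augmenting path W2→J1→W1→J2 (+1); matched 2.
No augmenting path remains; maximum matching = 2.
König certificate: {W1, J1} is a vertex cover of size 2 (every listed pair touches it), so no matching can be larger.

2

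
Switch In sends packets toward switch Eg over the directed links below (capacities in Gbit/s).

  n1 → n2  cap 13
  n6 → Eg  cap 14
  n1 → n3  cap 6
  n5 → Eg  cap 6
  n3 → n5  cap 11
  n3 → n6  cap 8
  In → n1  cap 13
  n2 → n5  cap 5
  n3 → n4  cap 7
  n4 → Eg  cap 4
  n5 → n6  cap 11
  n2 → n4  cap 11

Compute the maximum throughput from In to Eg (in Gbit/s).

Augment In→n1→n2→n4→Eg: bottleneck 4, flow now 4.
Augment In→n1→n2→n5→Eg: bottleneck 5, flow now 9.
Augment In→n1→n3→n5→Eg: bottleneck 1, flow now 10.
Augment In→n1→n3→n6→Eg: bottleneck 3, flow now 13.
No augmenting path remains; maximum flow = 13.
In the residual graph, reachable from In: {In}.
Min-cut edges: In→n1 (13); capacity 13 = 13.
This cut is saturated, so no flow can exceed 13.

13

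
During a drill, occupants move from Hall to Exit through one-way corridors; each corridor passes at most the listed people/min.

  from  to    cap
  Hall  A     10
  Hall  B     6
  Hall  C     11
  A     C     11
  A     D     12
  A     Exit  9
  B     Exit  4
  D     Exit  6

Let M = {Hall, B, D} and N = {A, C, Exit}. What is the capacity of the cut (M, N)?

Edges leaving {Hall, B, D}: Hall→A (10), Hall→C (11), B→Exit (4), D→Exit (6).
Cut capacity = 10 + 11 + 4 + 6 = 31.

31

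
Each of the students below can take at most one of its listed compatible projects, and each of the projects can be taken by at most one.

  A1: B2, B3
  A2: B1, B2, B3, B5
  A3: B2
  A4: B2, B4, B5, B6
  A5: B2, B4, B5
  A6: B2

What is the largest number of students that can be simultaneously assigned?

Unit-capacity flow: source→left, listed edges, right→sink; max matching = max flow.
Augmenting path A1→B2 (+1); matched 1.
Augmenting path A2→B1 (+1); matched 2.
Augmenting path A4→B4 (+1); matched 3.
Augmenting path A5→B5 (+1); matched 4.
Augmenting path A3→B2→A1→B3 (+1); matched 5.
No augmenting path remains; maximum matching = 5.
König certificate: {A1, A2, A4, A5, B2} is a vertex cover of size 5 (every listed pair touches it), so no matching can be larger.

5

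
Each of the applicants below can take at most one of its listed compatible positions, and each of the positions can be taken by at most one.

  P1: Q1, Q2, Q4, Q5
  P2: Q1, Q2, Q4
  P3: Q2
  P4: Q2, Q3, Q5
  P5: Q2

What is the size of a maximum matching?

Unit-capacity flow: source→left, listed edges, right→sink; max matching = max flow.
Augmenting path P1→Q1 (+1); matched 1.
Augmenting path P2→Q2 (+1); matched 2.
Augmenting path P4→Q3 (+1); matched 3.
Augmenting path P3→Q2→P2→Q4 (+1); matched 4.
No augmenting path remains; maximum matching = 4.
König certificate: {P1, P2, P4, Q2} is a vertex cover of size 4 (every listed pair touches it), so no matching can be larger.

4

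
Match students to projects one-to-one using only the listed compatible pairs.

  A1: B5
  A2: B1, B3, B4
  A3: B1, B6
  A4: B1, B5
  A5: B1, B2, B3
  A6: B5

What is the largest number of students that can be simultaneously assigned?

5

Unit-capacity flow: source→left, listed edges, right→sink; max matching = max flow.
Augmenting path A1→B5 (+1); matched 1.
Augmenting path A2→B1 (+1); matched 2.
Augmenting path A3→B6 (+1); matched 3.
Augmenting path A5→B2 (+1); matched 4.
Augmenting path A4→B1→A2→B3 (+1); matched 5.
No augmenting path remains; maximum matching = 5.
König certificate: {A2, A3, A4, A5, B5} is a vertex cover of size 5 (every listed pair touches it), so no matching can be larger.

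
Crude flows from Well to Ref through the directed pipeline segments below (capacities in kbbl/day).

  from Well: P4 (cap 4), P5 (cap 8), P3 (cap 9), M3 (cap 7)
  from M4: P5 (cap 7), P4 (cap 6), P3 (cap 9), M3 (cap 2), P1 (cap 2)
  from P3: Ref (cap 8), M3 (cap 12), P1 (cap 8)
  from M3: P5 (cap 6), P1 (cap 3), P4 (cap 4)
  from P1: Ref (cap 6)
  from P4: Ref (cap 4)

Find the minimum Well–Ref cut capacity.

Augment Well→P3→Ref: bottleneck 8, flow now 8.
Augment Well→P4→Ref: bottleneck 4, flow now 12.
Augment Well→P3→P1→Ref: bottleneck 1, flow now 13.
Augment Well→M3→P1→Ref: bottleneck 3, flow now 16.
No augmenting path remains; maximum flow = 16.
By max-flow min-cut, the minimum cut capacity equals the max flow.
In the residual graph, reachable from Well: {Well, M3, P5, P4}.
Min-cut edges: Well→P3 (9), M3→P1 (3), P4→Ref (4); capacity 9 + 3 + 4 = 16.

16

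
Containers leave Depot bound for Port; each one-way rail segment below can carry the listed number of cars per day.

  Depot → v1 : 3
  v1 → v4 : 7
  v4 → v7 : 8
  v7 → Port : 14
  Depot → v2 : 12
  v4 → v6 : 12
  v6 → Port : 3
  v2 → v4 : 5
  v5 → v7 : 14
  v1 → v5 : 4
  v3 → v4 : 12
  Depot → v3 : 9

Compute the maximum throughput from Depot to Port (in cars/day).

14

Augment Depot→v1→v4→v6→Port: bottleneck 3, flow now 3.
Augment Depot→v2→v4→v7→Port: bottleneck 5, flow now 8.
Augment Depot→v3→v4→v7→Port: bottleneck 3, flow now 11.
Augment Depot→v3→v4→v1→v5→v7→Port: bottleneck 3, flow now 14. (uses reverse residual edge)
No augmenting path remains; maximum flow = 14.
In the residual graph, reachable from Depot: {Depot, v2, v3, v4, v6}.
Min-cut edges: Depot→v1 (3), v4→v7 (8), v6→Port (3); capacity 3 + 8 + 3 = 14.
This cut is saturated, so no flow can exceed 14.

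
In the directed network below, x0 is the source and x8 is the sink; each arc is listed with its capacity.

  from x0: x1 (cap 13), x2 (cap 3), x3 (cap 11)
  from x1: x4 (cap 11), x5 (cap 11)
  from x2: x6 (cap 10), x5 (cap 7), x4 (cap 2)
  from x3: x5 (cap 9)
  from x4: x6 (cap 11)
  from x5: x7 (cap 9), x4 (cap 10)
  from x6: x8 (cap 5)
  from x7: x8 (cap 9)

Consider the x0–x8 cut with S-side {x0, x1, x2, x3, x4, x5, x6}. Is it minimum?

Given cut capacity: 9 + 5 = 14.
Augment x0→x2→x6→x8: bottleneck 3, flow now 3.
Augment x0→x1→x4→x6→x8: bottleneck 2, flow now 5.
Augment x0→x1→x5→x7→x8: bottleneck 9, flow now 14.
No augmenting path remains; maximum flow = 14.
Cut capacity 14 equals the max flow, so it is a minimum cut.

Yes — it is a minimum cut (capacity 14).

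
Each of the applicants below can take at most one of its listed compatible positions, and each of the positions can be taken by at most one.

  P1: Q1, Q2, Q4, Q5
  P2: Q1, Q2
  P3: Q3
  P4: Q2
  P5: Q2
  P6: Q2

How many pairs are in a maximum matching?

4

Unit-capacity flow: source→left, listed edges, right→sink; max matching = max flow.
Augmenting path P1→Q1 (+1); matched 1.
Augmenting path P2→Q2 (+1); matched 2.
Augmenting path P3→Q3 (+1); matched 3.
Augmenting path P4→Q2→P2→Q1→P1→Q4 (+1); matched 4.
No augmenting path remains; maximum matching = 4.
König certificate: {P1, P2, P3, Q2} is a vertex cover of size 4 (every listed pair touches it), so no matching can be larger.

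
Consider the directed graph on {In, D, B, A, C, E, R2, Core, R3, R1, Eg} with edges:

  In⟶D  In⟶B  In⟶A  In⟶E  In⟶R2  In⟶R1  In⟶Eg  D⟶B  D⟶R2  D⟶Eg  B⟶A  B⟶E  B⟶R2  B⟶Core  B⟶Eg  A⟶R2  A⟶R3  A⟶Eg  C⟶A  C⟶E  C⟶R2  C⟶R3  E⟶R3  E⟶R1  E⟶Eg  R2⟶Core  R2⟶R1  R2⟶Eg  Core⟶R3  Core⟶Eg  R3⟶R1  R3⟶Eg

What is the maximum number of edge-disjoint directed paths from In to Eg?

Assign every edge capacity 1; by Menger, the answer equals the max flow.
Path In→Eg (+1); total 1.
Path In→D→Eg (+1); total 2.
Path In→B→Eg (+1); total 3.
Path In→A→Eg (+1); total 4.
Path In→E→Eg (+1); total 5.
Path In→R2→Eg (+1); total 6.
No residual In→Eg path; max flow = 6.
Certifying cut of size 6: {In→A, In→B, In→D, In→E, In→Eg, In→R2}.

6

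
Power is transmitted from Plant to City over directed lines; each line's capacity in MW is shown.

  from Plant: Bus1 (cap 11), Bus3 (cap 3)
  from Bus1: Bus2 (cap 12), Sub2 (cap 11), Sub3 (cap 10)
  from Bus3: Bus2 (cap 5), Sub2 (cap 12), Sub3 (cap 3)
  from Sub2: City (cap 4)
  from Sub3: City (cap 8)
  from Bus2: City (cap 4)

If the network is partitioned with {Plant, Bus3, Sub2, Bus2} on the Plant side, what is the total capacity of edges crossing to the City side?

Edges leaving {Plant, Bus3, Sub2, Bus2}: Plant→Bus1 (11), Bus3→Sub3 (3), Sub2→City (4), Bus2→City (4).
Cut capacity = 11 + 3 + 4 + 4 = 22.

22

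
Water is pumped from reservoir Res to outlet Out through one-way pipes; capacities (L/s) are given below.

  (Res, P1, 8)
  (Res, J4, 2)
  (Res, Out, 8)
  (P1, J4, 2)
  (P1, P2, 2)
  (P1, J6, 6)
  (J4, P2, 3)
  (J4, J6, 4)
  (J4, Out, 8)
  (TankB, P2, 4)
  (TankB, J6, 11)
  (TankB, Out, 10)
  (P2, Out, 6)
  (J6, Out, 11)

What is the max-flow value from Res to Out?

Augment Res→Out: bottleneck 8, flow now 8.
Augment Res→J4→Out: bottleneck 2, flow now 10.
Augment Res→P1→J4→Out: bottleneck 2, flow now 12.
Augment Res→P1→P2→Out: bottleneck 2, flow now 14.
Augment Res→P1→J6→Out: bottleneck 4, flow now 18.
No augmenting path remains; maximum flow = 18.
In the residual graph, reachable from Res: {Res}.
Min-cut edges: Res→P1 (8), Res→J4 (2), Res→Out (8); capacity 8 + 2 + 8 = 18.
This cut is saturated, so no flow can exceed 18.

18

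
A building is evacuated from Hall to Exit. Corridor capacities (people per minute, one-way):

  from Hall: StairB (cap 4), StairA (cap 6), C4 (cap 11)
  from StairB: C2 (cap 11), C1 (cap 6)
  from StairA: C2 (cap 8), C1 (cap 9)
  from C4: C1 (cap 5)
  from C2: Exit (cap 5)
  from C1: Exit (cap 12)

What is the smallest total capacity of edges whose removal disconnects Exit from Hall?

15

Augment Hall→StairB→C2→Exit: bottleneck 4, flow now 4.
Augment Hall→StairA→C2→Exit: bottleneck 1, flow now 5.
Augment Hall→StairA→C1→Exit: bottleneck 5, flow now 10.
Augment Hall→C4→C1→Exit: bottleneck 5, flow now 15.
No augmenting path remains; maximum flow = 15.
By max-flow min-cut, the minimum cut capacity equals the max flow.
In the residual graph, reachable from Hall: {Hall, C4}.
Min-cut edges: Hall→StairB (4), Hall→StairA (6), C4→C1 (5); capacity 4 + 6 + 5 = 15.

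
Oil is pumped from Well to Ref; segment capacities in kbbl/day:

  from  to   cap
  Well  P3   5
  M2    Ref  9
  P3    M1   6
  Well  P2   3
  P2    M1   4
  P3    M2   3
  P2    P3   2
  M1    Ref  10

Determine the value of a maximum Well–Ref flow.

8

Augment Well→P3→M2→Ref: bottleneck 3, flow now 3.
Augment Well→P3→M1→Ref: bottleneck 2, flow now 5.
Augment Well→P2→M1→Ref: bottleneck 3, flow now 8.
No augmenting path remains; maximum flow = 8.
In the residual graph, reachable from Well: {Well}.
Min-cut edges: Well→P3 (5), Well→P2 (3); capacity 5 + 3 = 8.
This cut is saturated, so no flow can exceed 8.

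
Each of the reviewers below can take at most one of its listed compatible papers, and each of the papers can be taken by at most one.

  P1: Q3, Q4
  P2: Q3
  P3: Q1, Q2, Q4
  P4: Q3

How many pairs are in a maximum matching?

3

Unit-capacity flow: source→left, listed edges, right→sink; max matching = max flow.
Augmenting path P1→Q3 (+1); matched 1.
Augmenting path P3→Q1 (+1); matched 2.
Augmenting path P2→Q3→P1→Q4 (+1); matched 3.
No augmenting path remains; maximum matching = 3.
König certificate: {P1, P3, Q3} is a vertex cover of size 3 (every listed pair touches it), so no matching can be larger.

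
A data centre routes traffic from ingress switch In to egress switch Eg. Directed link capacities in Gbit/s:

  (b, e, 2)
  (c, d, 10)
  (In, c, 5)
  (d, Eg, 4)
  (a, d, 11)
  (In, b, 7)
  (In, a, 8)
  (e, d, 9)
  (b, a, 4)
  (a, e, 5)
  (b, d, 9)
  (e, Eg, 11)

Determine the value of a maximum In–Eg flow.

Augment In→a→d→Eg: bottleneck 4, flow now 4.
Augment In→a→e→Eg: bottleneck 4, flow now 8.
Augment In→b→e→Eg: bottleneck 2, flow now 10.
Augment In→b→a→e→Eg: bottleneck 1, flow now 11.
No augmenting path remains; maximum flow = 11.
In the residual graph, reachable from In: {In, a, b, c, d}.
Min-cut edges: a→e (5), b→e (2), d→Eg (4); capacity 5 + 2 + 4 = 11.
This cut is saturated, so no flow can exceed 11.

11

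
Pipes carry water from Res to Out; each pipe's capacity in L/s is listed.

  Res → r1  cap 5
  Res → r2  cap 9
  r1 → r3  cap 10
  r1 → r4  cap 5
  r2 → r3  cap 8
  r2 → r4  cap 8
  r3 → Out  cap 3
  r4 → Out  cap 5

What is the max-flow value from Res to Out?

Augment Res→r1→r3→Out: bottleneck 3, flow now 3.
Augment Res→r1→r4→Out: bottleneck 2, flow now 5.
Augment Res→r2→r4→Out: bottleneck 3, flow now 8.
No augmenting path remains; maximum flow = 8.
In the residual graph, reachable from Res: {Res, r1, r2, r3, r4}.
Min-cut edges: r3→Out (3), r4→Out (5); capacity 3 + 5 = 8.
This cut is saturated, so no flow can exceed 8.

8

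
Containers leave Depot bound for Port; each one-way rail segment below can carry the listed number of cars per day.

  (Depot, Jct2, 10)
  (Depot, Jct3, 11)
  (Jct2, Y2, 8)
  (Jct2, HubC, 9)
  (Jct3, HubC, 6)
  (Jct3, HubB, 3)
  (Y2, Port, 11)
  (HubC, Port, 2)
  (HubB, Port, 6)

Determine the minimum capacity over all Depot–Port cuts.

Augment Depot→Jct2→Y2→Port: bottleneck 8, flow now 8.
Augment Depot→Jct2→HubC→Port: bottleneck 2, flow now 10.
Augment Depot→Jct3→HubB→Port: bottleneck 3, flow now 13.
No augmenting path remains; maximum flow = 13.
By max-flow min-cut, the minimum cut capacity equals the max flow.
In the residual graph, reachable from Depot: {Depot, Jct2, Jct3, HubC}.
Min-cut edges: Jct2→Y2 (8), Jct3→HubB (3), HubC→Port (2); capacity 8 + 3 + 2 = 13.

13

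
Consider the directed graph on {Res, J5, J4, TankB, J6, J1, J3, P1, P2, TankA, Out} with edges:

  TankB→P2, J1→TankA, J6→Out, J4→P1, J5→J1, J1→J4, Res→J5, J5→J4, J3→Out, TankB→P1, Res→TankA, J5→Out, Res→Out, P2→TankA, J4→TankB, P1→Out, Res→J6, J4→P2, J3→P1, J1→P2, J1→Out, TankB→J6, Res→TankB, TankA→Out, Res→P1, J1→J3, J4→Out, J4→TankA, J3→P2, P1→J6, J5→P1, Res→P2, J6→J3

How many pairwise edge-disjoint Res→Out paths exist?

Assign every edge capacity 1; by Menger, the answer equals the max flow.
Path Res→Out (+1); total 1.
Path Res→J5→Out (+1); total 2.
Path Res→J6→Out (+1); total 3.
Path Res→P1→Out (+1); total 4.
Path Res→TankA→Out (+1); total 5.
Path Res→TankB→J6→J3→Out (+1); total 6.
No residual Res→Out path; max flow = 6.
Certifying cut of size 6: {Res→J5, Res→J6, Res→Out, Res→P1, Res→TankB, TankA→Out}.

6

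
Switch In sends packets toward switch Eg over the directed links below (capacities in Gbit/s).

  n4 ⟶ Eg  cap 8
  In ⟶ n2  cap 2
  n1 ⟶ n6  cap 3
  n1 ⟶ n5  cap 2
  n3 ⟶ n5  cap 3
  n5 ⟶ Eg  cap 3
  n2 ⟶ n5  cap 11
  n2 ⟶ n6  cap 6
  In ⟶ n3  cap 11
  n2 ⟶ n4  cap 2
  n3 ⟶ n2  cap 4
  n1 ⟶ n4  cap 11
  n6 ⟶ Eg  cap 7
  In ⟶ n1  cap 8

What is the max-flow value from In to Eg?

Augment In→n1→n4→Eg: bottleneck 8, flow now 8.
Augment In→n2→n5→Eg: bottleneck 2, flow now 10.
Augment In→n3→n5→Eg: bottleneck 1, flow now 11.
Augment In→n3→n2→n6→Eg: bottleneck 4, flow now 15.
Augment In→n3→n5→n2→n6→Eg: bottleneck 2, flow now 17. (uses reverse residual edge)
No augmenting path remains; maximum flow = 17.
In the residual graph, reachable from In: {In, n3}.
Min-cut edges: In→n1 (8), In→n2 (2), n3→n2 (4), n3→n5 (3); capacity 8 + 2 + 4 + 3 = 17.
This cut is saturated, so no flow can exceed 17.

17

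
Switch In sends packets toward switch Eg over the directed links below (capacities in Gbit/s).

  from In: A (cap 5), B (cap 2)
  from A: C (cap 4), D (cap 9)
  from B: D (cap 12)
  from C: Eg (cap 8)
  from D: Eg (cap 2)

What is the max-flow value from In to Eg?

Augment In→A→C→Eg: bottleneck 4, flow now 4.
Augment In→A→D→Eg: bottleneck 1, flow now 5.
Augment In→B→D→Eg: bottleneck 1, flow now 6.
No augmenting path remains; maximum flow = 6.
In the residual graph, reachable from In: {In, A, B, D}.
Min-cut edges: A→C (4), D→Eg (2); capacity 4 + 2 = 6.
This cut is saturated, so no flow can exceed 6.

6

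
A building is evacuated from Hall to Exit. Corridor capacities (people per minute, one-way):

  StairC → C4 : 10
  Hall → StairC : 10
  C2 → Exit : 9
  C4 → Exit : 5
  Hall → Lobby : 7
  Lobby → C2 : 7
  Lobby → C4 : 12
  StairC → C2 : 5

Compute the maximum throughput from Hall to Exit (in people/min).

Augment Hall→StairC→C2→Exit: bottleneck 5, flow now 5.
Augment Hall→StairC→C4→Exit: bottleneck 5, flow now 10.
Augment Hall→Lobby→C2→Exit: bottleneck 4, flow now 14.
No augmenting path remains; maximum flow = 14.
In the residual graph, reachable from Hall: {Hall, StairC, Lobby, C2, C4}.
Min-cut edges: C2→Exit (9), C4→Exit (5); capacity 9 + 5 = 14.
This cut is saturated, so no flow can exceed 14.

14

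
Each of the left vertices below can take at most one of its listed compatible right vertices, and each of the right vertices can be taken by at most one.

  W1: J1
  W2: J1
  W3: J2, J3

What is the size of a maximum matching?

Unit-capacity flow: source→left, listed edges, right→sink; max matching = max flow.
Augmenting path W1→J1 (+1); matched 1.
Augmenting path W3→J2 (+1); matched 2.
No augmenting path remains; maximum matching = 2.
König certificate: {W3, J1} is a vertex cover of size 2 (every listed pair touches it), so no matching can be larger.

2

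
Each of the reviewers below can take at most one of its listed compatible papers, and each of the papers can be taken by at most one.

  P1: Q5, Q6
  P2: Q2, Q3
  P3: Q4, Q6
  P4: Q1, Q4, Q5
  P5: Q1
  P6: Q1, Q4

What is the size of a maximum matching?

Unit-capacity flow: source→left, listed edges, right→sink; max matching = max flow.
Augmenting path P1→Q5 (+1); matched 1.
Augmenting path P2→Q2 (+1); matched 2.
Augmenting path P3→Q4 (+1); matched 3.
Augmenting path P4→Q1 (+1); matched 4.
Augmenting path P6→Q4→P3→Q6 (+1); matched 5.
No augmenting path remains; maximum matching = 5.
König certificate: {P2, Q1, Q4, Q5, Q6} is a vertex cover of size 5 (every listed pair touches it), so no matching can be larger.

5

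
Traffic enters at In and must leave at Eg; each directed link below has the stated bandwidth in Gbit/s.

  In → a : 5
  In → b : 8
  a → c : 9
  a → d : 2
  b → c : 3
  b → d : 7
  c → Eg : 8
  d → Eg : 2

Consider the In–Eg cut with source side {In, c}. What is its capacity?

21

Edges leaving {In, c}: In→a (5), In→b (8), c→Eg (8).
Cut capacity = 5 + 8 + 8 = 21.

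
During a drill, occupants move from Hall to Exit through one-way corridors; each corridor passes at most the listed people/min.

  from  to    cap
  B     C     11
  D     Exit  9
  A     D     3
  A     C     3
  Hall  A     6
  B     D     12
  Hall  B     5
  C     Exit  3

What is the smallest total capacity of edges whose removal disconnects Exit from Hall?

11

Augment Hall→A→C→Exit: bottleneck 3, flow now 3.
Augment Hall→A→D→Exit: bottleneck 3, flow now 6.
Augment Hall→B→D→Exit: bottleneck 5, flow now 11.
No augmenting path remains; maximum flow = 11.
By max-flow min-cut, the minimum cut capacity equals the max flow.
In the residual graph, reachable from Hall: {Hall}.
Min-cut edges: Hall→A (6), Hall→B (5); capacity 6 + 5 = 11.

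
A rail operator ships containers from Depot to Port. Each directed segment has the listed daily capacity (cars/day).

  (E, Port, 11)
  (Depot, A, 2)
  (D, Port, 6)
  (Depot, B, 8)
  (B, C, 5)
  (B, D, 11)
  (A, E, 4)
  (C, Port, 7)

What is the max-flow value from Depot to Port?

Augment Depot→A→E→Port: bottleneck 2, flow now 2.
Augment Depot→B→C→Port: bottleneck 5, flow now 7.
Augment Depot→B→D→Port: bottleneck 3, flow now 10.
No augmenting path remains; maximum flow = 10.
In the residual graph, reachable from Depot: {Depot}.
Min-cut edges: Depot→A (2), Depot→B (8); capacity 2 + 8 = 10.
This cut is saturated, so no flow can exceed 10.

10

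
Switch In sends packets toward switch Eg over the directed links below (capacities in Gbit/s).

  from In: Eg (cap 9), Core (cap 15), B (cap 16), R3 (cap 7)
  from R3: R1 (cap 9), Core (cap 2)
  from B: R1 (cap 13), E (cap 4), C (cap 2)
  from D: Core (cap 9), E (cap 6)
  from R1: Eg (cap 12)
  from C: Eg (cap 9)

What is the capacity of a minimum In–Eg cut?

23

Augment In→Eg: bottleneck 9, flow now 9.
Augment In→R3→R1→Eg: bottleneck 7, flow now 16.
Augment In→B→R1→Eg: bottleneck 5, flow now 21.
Augment In→B→C→Eg: bottleneck 2, flow now 23.
No augmenting path remains; maximum flow = 23.
By max-flow min-cut, the minimum cut capacity equals the max flow.
In the residual graph, reachable from In: {In, R3, B, Core, R1, E}.
Min-cut edges: In→Eg (9), B→C (2), R1→Eg (12); capacity 9 + 2 + 12 = 23.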